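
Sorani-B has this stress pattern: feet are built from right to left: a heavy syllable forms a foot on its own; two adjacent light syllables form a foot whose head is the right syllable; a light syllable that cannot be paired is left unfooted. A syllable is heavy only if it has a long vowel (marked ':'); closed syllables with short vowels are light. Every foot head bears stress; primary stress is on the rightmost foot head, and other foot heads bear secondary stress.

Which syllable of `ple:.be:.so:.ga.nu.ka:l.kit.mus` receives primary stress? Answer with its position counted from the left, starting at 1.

Weights: 1 ple: H, 2 be: H, 3 so: H, 4 ga L, 5 nu L, 6 ka:l H, 7 kit L, 8 mus L.
Parse right to left (heavy = foot alone; LL = one foot; stranded L unfooted): (ˈple:) (ˈbe:) (ˈso:) (ga.ˈnu) (ˈka:l) (kit.ˈmus).
Foot heads: 1, 2, 3, 5, 6, 8.
Primary stress on the rightmost head = syllable 8.
Primary stress: syllable 8 → ple:.be:.so:.ga.nu.ka:l.kit.ˈmus.

8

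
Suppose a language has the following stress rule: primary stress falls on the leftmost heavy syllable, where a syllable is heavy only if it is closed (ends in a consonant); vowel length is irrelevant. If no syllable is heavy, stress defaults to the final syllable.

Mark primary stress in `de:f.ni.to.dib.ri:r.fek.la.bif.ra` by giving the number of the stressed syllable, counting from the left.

1

Weights: 1 de:f H, 2 ni L, 3 to L, 4 dib H, 5 ri:r H, 6 fek H, 7 la L, 8 bif H, 9 ra L.
Heavy syllables in the domain: 1, 4, 5, 6, 8. The leftmost is syllable 1 (de:f).
Primary stress: syllable 1 → ˈde:f.ni.to.dib.ri:r.fek.la.bif.ra.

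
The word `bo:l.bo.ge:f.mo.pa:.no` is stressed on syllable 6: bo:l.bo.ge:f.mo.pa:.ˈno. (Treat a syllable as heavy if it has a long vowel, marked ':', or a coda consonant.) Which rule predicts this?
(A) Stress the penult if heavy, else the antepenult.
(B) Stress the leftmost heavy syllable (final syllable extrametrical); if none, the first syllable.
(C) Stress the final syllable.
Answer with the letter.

C

Rule A → syllable 5 (observed: 6).
Rule B → syllable 1 (observed: 6).
Rule C → syllable 6 ✓.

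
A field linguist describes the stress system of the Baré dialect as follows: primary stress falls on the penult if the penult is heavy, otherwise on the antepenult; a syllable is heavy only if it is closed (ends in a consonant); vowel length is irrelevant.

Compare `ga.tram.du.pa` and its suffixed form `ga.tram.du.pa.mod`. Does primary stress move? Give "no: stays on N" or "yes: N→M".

yes: 2→3

Base `ga.tram.du.pa` (4 syllables):
  Weights: 2 tram H, 3 du L, 4 pa L.
  The penult (syllable 3, du) is light, so stress falls on the antepenult (syllable 2, tram).
  → primary stress on syllable 2.
Suffixed `ga.tram.du.pa.mod` (5 syllables):
  Weights: 3 du L, 4 pa L, 5 mod H.
  The penult (syllable 4, pa) is light, so stress falls on the antepenult (syllable 3, du).
  → primary stress on syllable 3.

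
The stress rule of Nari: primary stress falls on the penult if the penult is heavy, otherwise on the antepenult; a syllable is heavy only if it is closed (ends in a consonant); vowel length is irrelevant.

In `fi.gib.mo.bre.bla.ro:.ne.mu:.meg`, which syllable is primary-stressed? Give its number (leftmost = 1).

7

Weights: 7 ne L, 8 mu: L, 9 meg H.
The penult (syllable 8, mu:) is light, so stress falls on the antepenult (syllable 7, ne).
Primary stress: syllable 7 → fi.gib.mo.bre.bla.ro:.ˈne.mu:.meg.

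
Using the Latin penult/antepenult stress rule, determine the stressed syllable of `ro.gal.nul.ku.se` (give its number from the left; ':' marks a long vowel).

Classical Latin: stress the penult if heavy (long vowel or closed), else the antepenult.
Weights: 3 nul H, 4 ku L, 5 se L.
The penult (syllable 4, ku) is light, so stress falls on the antepenult (syllable 3, nul).
Stress on syllable 3: ro.gal.ˈnul.ku.se.

3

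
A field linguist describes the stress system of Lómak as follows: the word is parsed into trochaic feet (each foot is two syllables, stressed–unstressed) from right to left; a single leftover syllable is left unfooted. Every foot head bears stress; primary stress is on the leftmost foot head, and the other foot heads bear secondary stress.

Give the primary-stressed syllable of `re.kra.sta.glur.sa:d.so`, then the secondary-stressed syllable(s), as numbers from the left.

primary 1, secondary 3, 5

Parse right to left into trochaic (ˈσσ) feet: (ˈre.kra) (ˈsta.glur) (ˈsa:d.so).
Foot heads (stressed positions): 1, 3, 5.
End Rule Leftmost: primary stress on the leftmost head = syllable 1.
Secondary stress on 3, 5: ˈre.kra.ˌsta.glur.ˌsa:d.so.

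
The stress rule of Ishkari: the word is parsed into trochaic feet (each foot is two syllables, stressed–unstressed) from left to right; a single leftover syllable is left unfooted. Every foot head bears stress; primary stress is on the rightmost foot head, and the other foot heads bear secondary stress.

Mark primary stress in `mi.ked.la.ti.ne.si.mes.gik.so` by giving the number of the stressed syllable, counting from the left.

Parse left to right into trochaic (ˈσσ) feet: (ˈmi.ked) (ˈla.ti) (ˈne.si) (ˈmes.gik) so. Syllable 9 is left unfooted.
Foot heads (stressed positions): 1, 3, 5, 7.
End Rule Rightmost: primary stress on the rightmost head = syllable 7.
Primary stress: syllable 7 → mi.ked.la.ti.ne.si.ˈmes.gik.so.

7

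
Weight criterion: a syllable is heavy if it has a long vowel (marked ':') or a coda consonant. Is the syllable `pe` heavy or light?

`pe`: short vowel, open (no coda). Short vowel, open → light.

light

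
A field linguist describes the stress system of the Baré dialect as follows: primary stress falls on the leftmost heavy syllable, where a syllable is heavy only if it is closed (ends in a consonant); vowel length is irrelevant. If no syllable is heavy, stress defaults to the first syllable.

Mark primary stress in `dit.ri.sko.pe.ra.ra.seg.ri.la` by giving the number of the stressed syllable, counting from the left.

Weights: 1 dit H, 2 ri L, 3 sko L, 4 pe L, 5 ra L, 6 ra L, 7 seg H, 8 ri L, 9 la L.
Heavy syllables in the domain: 1, 7. The leftmost is syllable 1 (dit).
Primary stress: syllable 1 → ˈdit.ri.sko.pe.ra.ra.seg.ri.la.

1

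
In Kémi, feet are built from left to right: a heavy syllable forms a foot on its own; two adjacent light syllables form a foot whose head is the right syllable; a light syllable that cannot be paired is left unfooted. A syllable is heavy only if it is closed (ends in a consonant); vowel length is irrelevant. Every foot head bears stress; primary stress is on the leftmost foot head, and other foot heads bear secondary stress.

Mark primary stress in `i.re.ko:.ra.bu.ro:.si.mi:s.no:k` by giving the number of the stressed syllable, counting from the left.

2

Weights: 1 i L, 2 re L, 3 ko: L, 4 ra L, 5 bu L, 6 ro: L, 7 si L, 8 mi:s H, 9 no:k H.
Parse left to right (heavy = foot alone; LL = one foot; stranded L unfooted): (i.ˈre) (ko:.ˈra) (bu.ˈro:) si (ˈmi:s) (ˈno:k).
Foot heads: 2, 4, 6, 8, 9.
Primary stress on the leftmost head = syllable 2.
Primary stress: syllable 2 → i.ˈre.ko:.ra.bu.ro:.si.mi:s.no:k.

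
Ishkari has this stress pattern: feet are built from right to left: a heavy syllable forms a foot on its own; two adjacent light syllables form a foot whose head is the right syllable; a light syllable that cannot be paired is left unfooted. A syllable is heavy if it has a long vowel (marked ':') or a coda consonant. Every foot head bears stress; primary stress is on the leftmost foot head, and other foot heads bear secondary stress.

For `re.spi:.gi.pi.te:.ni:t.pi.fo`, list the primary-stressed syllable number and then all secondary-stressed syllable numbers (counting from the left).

primary 2, secondary 4, 5, 6, 8

Weights: 1 re L, 2 spi: H, 3 gi L, 4 pi L, 5 te: H, 6 ni:t H, 7 pi L, 8 fo L.
Parse right to left (heavy = foot alone; LL = one foot; stranded L unfooted): re (ˈspi:) (gi.ˈpi) (ˈte:) (ˈni:t) (pi.ˈfo).
Foot heads: 2, 4, 5, 6, 8.
Primary stress on the leftmost head = syllable 2.
Secondary stress on 4, 5, 6, 8: re.ˈspi:.gi.ˌpi.ˌte:.ˌni:t.pi.ˌfo.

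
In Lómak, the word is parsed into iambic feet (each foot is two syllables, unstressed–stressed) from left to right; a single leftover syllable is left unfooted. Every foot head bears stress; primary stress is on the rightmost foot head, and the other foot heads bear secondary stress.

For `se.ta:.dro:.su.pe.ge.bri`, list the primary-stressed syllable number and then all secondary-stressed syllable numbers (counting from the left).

Parse left to right into iambic (σˈσ) feet: (se.ˈta:) (dro:.ˈsu) (pe.ˈge) bri. Syllable 7 is left unfooted.
Foot heads (stressed positions): 2, 4, 6.
End Rule Rightmost: primary stress on the rightmost head = syllable 6.
Secondary stress on 2, 4: se.ˌta:.dro:.ˌsu.pe.ˈge.bri.

primary 6, secondary 2, 4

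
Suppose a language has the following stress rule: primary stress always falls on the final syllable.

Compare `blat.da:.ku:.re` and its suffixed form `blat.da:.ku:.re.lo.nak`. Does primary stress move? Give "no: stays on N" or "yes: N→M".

yes: 4→6

Base `blat.da:.ku:.re` (4 syllables):
  The word has 4 syllables; the final syllable is syllable 4 (re).
  → primary stress on syllable 4.
Suffixed `blat.da:.ku:.re.lo.nak` (6 syllables):
  The word has 6 syllables; the final syllable is syllable 6 (nak).
  → primary stress on syllable 6.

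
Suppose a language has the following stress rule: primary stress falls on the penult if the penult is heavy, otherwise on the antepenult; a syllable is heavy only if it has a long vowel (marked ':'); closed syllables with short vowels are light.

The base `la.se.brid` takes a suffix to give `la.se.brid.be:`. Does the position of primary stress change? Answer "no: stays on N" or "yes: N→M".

yes: 1→2

Base `la.se.brid` (3 syllables):
  Weights: 1 la L, 2 se L, 3 brid L.
  The penult (syllable 2, se) is light, so stress falls on the antepenult (syllable 1, la).
  → primary stress on syllable 1.
Suffixed `la.se.brid.be:` (4 syllables):
  Weights: 2 se L, 3 brid L, 4 be: H.
  The penult (syllable 3, brid) is light, so stress falls on the antepenult (syllable 2, se).
  → primary stress on syllable 2.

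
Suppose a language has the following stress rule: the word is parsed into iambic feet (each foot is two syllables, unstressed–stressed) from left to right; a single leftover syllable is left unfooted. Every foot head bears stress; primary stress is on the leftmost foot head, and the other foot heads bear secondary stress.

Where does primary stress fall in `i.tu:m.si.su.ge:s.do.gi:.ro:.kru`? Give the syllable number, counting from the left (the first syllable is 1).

Parse left to right into iambic (σˈσ) feet: (i.ˈtu:m) (si.ˈsu) (ge:s.ˈdo) (gi:.ˈro:) kru. Syllable 9 is left unfooted.
Foot heads (stressed positions): 2, 4, 6, 8.
End Rule Leftmost: primary stress on the leftmost head = syllable 2.
Primary stress: syllable 2 → i.ˈtu:m.si.su.ge:s.do.gi:.ro:.kru.

2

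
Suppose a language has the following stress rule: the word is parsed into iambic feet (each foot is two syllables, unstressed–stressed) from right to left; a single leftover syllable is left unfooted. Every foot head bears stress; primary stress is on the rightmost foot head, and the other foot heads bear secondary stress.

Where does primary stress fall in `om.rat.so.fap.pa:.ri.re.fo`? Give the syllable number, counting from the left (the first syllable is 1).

8

Parse right to left into iambic (σˈσ) feet: (om.ˈrat) (so.ˈfap) (pa:.ˈri) (re.ˈfo).
Foot heads (stressed positions): 2, 4, 6, 8.
End Rule Rightmost: primary stress on the rightmost head = syllable 8.
Primary stress: syllable 8 → om.rat.so.fap.pa:.ri.re.ˈfo.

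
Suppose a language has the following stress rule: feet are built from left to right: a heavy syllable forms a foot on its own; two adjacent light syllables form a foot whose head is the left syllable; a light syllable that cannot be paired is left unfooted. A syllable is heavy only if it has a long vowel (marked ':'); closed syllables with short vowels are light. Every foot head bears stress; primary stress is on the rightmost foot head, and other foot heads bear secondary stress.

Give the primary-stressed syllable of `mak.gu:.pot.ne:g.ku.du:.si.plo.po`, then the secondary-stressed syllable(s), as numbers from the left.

Weights: 1 mak L, 2 gu: H, 3 pot L, 4 ne:g H, 5 ku L, 6 du: H, 7 si L, 8 plo L, 9 po L.
Parse left to right (heavy = foot alone; LL = one foot; stranded L unfooted): mak (ˈgu:) pot (ˈne:g) ku (ˈdu:) (ˈsi.plo) po.
Foot heads: 2, 4, 6, 7.
Primary stress on the rightmost head = syllable 7.
Secondary stress on 2, 4, 6: mak.ˌgu:.pot.ˌne:g.ku.ˌdu:.ˈsi.plo.po.

primary 7, secondary 2, 4, 6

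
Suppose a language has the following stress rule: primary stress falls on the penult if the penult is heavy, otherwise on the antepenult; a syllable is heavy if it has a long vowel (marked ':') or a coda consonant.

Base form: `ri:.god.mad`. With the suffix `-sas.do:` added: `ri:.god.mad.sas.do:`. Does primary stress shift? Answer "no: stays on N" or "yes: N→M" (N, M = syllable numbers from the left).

Base `ri:.god.mad` (3 syllables):
  Weights: 1 ri: H, 2 god H, 3 mad H.
  The penult (syllable 2, god) is heavy, so it takes stress.
  → primary stress on syllable 2.
Suffixed `ri:.god.mad.sas.do:` (5 syllables):
  Weights: 3 mad H, 4 sas H, 5 do: H.
  The penult (syllable 4, sas) is heavy, so it takes stress.
  → primary stress on syllable 4.

yes: 2→4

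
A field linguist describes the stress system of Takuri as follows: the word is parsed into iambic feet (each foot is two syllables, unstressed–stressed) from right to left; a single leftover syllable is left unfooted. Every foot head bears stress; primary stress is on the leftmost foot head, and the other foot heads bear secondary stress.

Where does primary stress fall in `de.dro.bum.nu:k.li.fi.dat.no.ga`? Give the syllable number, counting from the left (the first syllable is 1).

3

Parse right to left into iambic (σˈσ) feet: de (dro.ˈbum) (nu:k.ˈli) (fi.ˈdat) (no.ˈga). Syllable 1 is left unfooted.
Foot heads (stressed positions): 3, 5, 7, 9.
End Rule Leftmost: primary stress on the leftmost head = syllable 3.
Primary stress: syllable 3 → de.dro.ˈbum.nu:k.li.fi.dat.no.ga.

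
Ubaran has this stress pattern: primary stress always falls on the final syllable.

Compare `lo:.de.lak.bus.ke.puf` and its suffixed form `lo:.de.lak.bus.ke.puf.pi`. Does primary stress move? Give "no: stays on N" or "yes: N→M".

yes: 6→7

Base `lo:.de.lak.bus.ke.puf` (6 syllables):
  The word has 6 syllables; the final syllable is syllable 6 (puf).
  → primary stress on syllable 6.
Suffixed `lo:.de.lak.bus.ke.puf.pi` (7 syllables):
  The word has 7 syllables; the final syllable is syllable 7 (pi).
  → primary stress on syllable 7.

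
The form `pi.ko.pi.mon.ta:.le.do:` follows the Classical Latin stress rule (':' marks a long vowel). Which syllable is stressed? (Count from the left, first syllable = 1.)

5

Classical Latin: stress the penult if heavy (long vowel or closed), else the antepenult.
Weights: 5 ta: H, 6 le L, 7 do: H.
The penult (syllable 6, le) is light, so stress falls on the antepenult (syllable 5, ta:).
Stress on syllable 5: pi.ko.pi.mon.ˈta:.le.do:.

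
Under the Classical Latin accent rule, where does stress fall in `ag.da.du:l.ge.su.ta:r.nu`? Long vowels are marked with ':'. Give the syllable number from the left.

6

Classical Latin: stress the penult if heavy (long vowel or closed), else the antepenult.
Weights: 5 su L, 6 ta:r H, 7 nu L.
The penult (syllable 6, ta:r) is heavy, so it takes stress.
Stress on syllable 6: ag.da.du:l.ge.su.ˈta:r.nu.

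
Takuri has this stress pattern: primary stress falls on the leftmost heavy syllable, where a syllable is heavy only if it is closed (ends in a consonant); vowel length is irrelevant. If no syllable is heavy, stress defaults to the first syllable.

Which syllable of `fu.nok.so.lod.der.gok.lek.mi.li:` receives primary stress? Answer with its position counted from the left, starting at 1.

2

Weights: 1 fu L, 2 nok H, 3 so L, 4 lod H, 5 der H, 6 gok H, 7 lek H, 8 mi L, 9 li: L.
Heavy syllables in the domain: 2, 4, 5, 6, 7. The leftmost is syllable 2 (nok).
Primary stress: syllable 2 → fu.ˈnok.so.lod.der.gok.lek.mi.li:.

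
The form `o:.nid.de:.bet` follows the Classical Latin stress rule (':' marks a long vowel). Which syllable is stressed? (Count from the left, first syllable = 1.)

Classical Latin: stress the penult if heavy (long vowel or closed), else the antepenult.
Weights: 2 nid H, 3 de: H, 4 bet H.
The penult (syllable 3, de:) is heavy, so it takes stress.
Stress on syllable 3: o:.nid.ˈde:.bet.

3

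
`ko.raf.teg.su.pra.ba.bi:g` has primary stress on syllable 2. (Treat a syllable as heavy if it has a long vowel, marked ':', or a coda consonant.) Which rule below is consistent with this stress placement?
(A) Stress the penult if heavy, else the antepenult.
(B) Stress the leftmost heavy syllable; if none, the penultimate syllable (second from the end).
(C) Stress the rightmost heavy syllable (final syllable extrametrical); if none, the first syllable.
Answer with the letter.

B

Rule A → syllable 5 (observed: 2).
Rule B → syllable 2 ✓.
Rule C → syllable 3 (observed: 2).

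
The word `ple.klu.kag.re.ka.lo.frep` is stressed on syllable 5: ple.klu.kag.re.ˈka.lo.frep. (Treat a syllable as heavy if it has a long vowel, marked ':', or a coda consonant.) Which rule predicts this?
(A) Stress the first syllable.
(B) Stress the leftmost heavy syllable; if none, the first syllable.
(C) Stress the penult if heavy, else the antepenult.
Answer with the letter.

Rule A → syllable 1 (observed: 5).
Rule B → syllable 3 (observed: 5).
Rule C → syllable 5 ✓.

C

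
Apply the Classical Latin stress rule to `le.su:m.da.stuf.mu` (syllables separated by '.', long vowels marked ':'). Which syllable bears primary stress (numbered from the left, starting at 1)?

4

Classical Latin: stress the penult if heavy (long vowel or closed), else the antepenult.
Weights: 3 da L, 4 stuf H, 5 mu L.
The penult (syllable 4, stuf) is heavy, so it takes stress.
Stress on syllable 4: le.su:m.da.ˈstuf.mu.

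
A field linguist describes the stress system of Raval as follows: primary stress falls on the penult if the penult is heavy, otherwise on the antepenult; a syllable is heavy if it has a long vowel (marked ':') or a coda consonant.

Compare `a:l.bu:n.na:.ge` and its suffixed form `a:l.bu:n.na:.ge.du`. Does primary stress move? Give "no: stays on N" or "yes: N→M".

Base `a:l.bu:n.na:.ge` (4 syllables):
  Weights: 2 bu:n H, 3 na: H, 4 ge L.
  The penult (syllable 3, na:) is heavy, so it takes stress.
  → primary stress on syllable 3.
Suffixed `a:l.bu:n.na:.ge.du` (5 syllables):
  Weights: 3 na: H, 4 ge L, 5 du L.
  The penult (syllable 4, ge) is light, so stress falls on the antepenult (syllable 3, na:).
  → primary stress on syllable 3.

no: stays on 3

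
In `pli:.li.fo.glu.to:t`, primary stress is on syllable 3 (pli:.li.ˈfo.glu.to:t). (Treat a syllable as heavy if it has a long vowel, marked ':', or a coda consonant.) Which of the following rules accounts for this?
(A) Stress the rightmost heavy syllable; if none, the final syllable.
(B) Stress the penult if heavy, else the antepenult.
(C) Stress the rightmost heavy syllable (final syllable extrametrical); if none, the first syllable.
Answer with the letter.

B

Rule A → syllable 5 (observed: 3).
Rule B → syllable 3 ✓.
Rule C → syllable 1 (observed: 3).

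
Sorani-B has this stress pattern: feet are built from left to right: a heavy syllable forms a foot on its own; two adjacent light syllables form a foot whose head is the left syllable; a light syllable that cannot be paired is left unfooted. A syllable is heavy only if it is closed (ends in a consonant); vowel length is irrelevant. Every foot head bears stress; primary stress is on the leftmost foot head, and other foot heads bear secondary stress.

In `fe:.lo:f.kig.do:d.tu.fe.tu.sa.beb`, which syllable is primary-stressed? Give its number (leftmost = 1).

Weights: 1 fe: L, 2 lo:f H, 3 kig H, 4 do:d H, 5 tu L, 6 fe L, 7 tu L, 8 sa L, 9 beb H.
Parse left to right (heavy = foot alone; LL = one foot; stranded L unfooted): fe: (ˈlo:f) (ˈkig) (ˈdo:d) (ˈtu.fe) (ˈtu.sa) (ˈbeb).
Foot heads: 2, 3, 4, 5, 7, 9.
Primary stress on the leftmost head = syllable 2.
Primary stress: syllable 2 → fe:.ˈlo:f.kig.do:d.tu.fe.tu.sa.beb.

2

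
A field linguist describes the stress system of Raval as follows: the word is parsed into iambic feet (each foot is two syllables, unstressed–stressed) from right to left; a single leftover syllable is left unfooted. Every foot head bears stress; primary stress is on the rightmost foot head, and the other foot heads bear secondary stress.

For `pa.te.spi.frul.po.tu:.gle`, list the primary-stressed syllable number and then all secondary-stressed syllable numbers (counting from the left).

primary 7, secondary 3, 5

Parse right to left into iambic (σˈσ) feet: pa (te.ˈspi) (frul.ˈpo) (tu:.ˈgle). Syllable 1 is left unfooted.
Foot heads (stressed positions): 3, 5, 7.
End Rule Rightmost: primary stress on the rightmost head = syllable 7.
Secondary stress on 3, 5: pa.te.ˌspi.frul.ˌpo.tu:.ˈgle.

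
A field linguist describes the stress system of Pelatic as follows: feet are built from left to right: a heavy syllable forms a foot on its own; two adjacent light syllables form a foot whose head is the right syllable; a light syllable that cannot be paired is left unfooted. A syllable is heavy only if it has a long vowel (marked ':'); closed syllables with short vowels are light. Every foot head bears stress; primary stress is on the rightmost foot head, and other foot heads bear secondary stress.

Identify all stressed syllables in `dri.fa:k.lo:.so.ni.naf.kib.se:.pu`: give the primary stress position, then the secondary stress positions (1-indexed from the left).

Weights: 1 dri L, 2 fa:k H, 3 lo: H, 4 so L, 5 ni L, 6 naf L, 7 kib L, 8 se: H, 9 pu L.
Parse left to right (heavy = foot alone; LL = one foot; stranded L unfooted): dri (ˈfa:k) (ˈlo:) (so.ˈni) (naf.ˈkib) (ˈse:) pu.
Foot heads: 2, 3, 5, 7, 8.
Primary stress on the rightmost head = syllable 8.
Secondary stress on 2, 3, 5, 7: dri.ˌfa:k.ˌlo:.so.ˌni.naf.ˌkib.ˈse:.pu.

primary 8, secondary 2, 3, 5, 7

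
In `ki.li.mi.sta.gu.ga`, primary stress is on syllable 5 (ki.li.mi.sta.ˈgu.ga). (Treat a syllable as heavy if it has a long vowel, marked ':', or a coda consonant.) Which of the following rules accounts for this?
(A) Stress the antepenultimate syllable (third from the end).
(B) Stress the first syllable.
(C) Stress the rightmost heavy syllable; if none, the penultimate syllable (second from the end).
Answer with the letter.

C

Rule A → syllable 4 (observed: 5).
Rule B → syllable 1 (observed: 5).
Rule C → syllable 5 ✓.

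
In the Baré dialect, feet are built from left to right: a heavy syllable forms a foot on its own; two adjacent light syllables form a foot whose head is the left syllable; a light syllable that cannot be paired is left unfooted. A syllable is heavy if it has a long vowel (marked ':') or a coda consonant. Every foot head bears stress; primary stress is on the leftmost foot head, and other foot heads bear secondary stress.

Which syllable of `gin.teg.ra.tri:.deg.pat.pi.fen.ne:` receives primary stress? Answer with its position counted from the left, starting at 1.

Weights: 1 gin H, 2 teg H, 3 ra L, 4 tri: H, 5 deg H, 6 pat H, 7 pi L, 8 fen H, 9 ne: H.
Parse left to right (heavy = foot alone; LL = one foot; stranded L unfooted): (ˈgin) (ˈteg) ra (ˈtri:) (ˈdeg) (ˈpat) pi (ˈfen) (ˈne:).
Foot heads: 1, 2, 4, 5, 6, 8, 9.
Primary stress on the leftmost head = syllable 1.
Primary stress: syllable 1 → ˈgin.teg.ra.tri:.deg.pat.pi.fen.ne:.

1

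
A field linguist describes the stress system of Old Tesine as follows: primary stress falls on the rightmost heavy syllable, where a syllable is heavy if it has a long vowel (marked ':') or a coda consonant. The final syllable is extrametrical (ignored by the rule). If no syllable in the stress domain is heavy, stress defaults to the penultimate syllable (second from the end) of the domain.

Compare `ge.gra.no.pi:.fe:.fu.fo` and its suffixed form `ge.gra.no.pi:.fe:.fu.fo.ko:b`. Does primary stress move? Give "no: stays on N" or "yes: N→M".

no: stays on 5

Base `ge.gra.no.pi:.fe:.fu.fo` (7 syllables):
  The final syllable (7, fo) is extrametrical; the stress domain is syllables 1–6.
  Weights: 1 ge L, 2 gra L, 3 no L, 4 pi: H, 5 fe: H, 6 fu L.
  Heavy syllables in the domain: 4, 5. The rightmost is syllable 5 (fe:).
  → primary stress on syllable 5.
Suffixed `ge.gra.no.pi:.fe:.fu.fo.ko:b` (8 syllables):
  The final syllable (8, ko:b) is extrametrical; the stress domain is syllables 1–7.
  Weights: 1 ge L, 2 gra L, 3 no L, 4 pi: H, 5 fe: H, 6 fu L, 7 fo L.
  Heavy syllables in the domain: 4, 5. The rightmost is syllable 5 (fe:).
  → primary stress on syllable 5.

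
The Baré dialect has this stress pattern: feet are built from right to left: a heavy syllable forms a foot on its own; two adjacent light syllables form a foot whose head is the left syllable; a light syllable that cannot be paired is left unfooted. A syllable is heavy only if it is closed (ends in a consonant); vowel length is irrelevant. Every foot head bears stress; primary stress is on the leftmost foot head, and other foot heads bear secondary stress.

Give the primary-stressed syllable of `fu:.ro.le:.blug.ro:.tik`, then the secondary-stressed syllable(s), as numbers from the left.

primary 2, secondary 4, 6

Weights: 1 fu: L, 2 ro L, 3 le: L, 4 blug H, 5 ro: L, 6 tik H.
Parse right to left (heavy = foot alone; LL = one foot; stranded L unfooted): fu: (ˈro.le:) (ˈblug) ro: (ˈtik).
Foot heads: 2, 4, 6.
Primary stress on the leftmost head = syllable 2.
Secondary stress on 4, 6: fu:.ˈro.le:.ˌblug.ro:.ˌtik.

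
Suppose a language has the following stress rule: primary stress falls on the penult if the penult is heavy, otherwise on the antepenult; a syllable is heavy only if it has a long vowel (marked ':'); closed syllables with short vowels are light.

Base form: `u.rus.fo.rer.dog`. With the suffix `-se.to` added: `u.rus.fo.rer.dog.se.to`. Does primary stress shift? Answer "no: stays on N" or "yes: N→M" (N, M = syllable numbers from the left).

Base `u.rus.fo.rer.dog` (5 syllables):
  Weights: 3 fo L, 4 rer L, 5 dog L.
  The penult (syllable 4, rer) is light, so stress falls on the antepenult (syllable 3, fo).
  → primary stress on syllable 3.
Suffixed `u.rus.fo.rer.dog.se.to` (7 syllables):
  Weights: 5 dog L, 6 se L, 7 to L.
  The penult (syllable 6, se) is light, so stress falls on the antepenult (syllable 5, dog).
  → primary stress on syllable 5.

yes: 3→5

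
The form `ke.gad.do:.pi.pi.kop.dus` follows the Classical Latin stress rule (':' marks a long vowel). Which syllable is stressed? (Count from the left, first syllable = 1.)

Classical Latin: stress the penult if heavy (long vowel or closed), else the antepenult.
Weights: 5 pi L, 6 kop H, 7 dus H.
The penult (syllable 6, kop) is heavy, so it takes stress.
Stress on syllable 6: ke.gad.do:.pi.pi.ˈkop.dus.

6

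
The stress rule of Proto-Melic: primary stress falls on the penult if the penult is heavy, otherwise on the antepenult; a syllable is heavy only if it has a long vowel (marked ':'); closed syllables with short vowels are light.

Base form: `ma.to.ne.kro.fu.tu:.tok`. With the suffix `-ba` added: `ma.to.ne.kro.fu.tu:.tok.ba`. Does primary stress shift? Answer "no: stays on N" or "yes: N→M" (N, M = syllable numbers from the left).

no: stays on 6

Base `ma.to.ne.kro.fu.tu:.tok` (7 syllables):
  Weights: 5 fu L, 6 tu: H, 7 tok L.
  The penult (syllable 6, tu:) is heavy, so it takes stress.
  → primary stress on syllable 6.
Suffixed `ma.to.ne.kro.fu.tu:.tok.ba` (8 syllables):
  Weights: 6 tu: H, 7 tok L, 8 ba L.
  The penult (syllable 7, tok) is light, so stress falls on the antepenult (syllable 6, tu:).
  → primary stress on syllable 6.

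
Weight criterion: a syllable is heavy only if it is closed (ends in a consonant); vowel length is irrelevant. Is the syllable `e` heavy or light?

light

`e`: short vowel, open (no coda). Open (no coda) → light.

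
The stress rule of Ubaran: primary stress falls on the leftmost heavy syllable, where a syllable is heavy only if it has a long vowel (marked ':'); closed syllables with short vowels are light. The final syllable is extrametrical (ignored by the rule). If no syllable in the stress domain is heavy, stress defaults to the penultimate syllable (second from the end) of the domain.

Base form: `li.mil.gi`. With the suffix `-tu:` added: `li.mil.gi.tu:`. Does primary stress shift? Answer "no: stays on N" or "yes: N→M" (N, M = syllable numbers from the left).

Base `li.mil.gi` (3 syllables):
  The final syllable (3, gi) is extrametrical; the stress domain is syllables 1–2.
  Weights: 1 li L, 2 mil L.
  No heavy syllable in the domain; default to the penultimate syllable (second from the end) of the domain = syllable 1.
  → primary stress on syllable 1.
Suffixed `li.mil.gi.tu:` (4 syllables):
  The final syllable (4, tu:) is extrametrical; the stress domain is syllables 1–3.
  Weights: 1 li L, 2 mil L, 3 gi L.
  No heavy syllable in the domain; default to the penultimate syllable (second from the end) of the domain = syllable 2.
  → primary stress on syllable 2.

yes: 1→2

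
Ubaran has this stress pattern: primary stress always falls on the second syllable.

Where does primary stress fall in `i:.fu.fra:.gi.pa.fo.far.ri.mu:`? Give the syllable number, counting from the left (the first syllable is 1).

2

The word has 9 syllables; the second syllable is syllable 2 (fu).
Primary stress: syllable 2 → i:.ˈfu.fra:.gi.pa.fo.far.ri.mu:.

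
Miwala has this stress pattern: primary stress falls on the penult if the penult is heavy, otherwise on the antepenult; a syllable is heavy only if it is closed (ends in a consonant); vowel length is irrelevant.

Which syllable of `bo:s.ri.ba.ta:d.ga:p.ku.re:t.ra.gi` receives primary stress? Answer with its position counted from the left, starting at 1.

Weights: 7 re:t H, 8 ra L, 9 gi L.
The penult (syllable 8, ra) is light, so stress falls on the antepenult (syllable 7, re:t).
Primary stress: syllable 7 → bo:s.ri.ba.ta:d.ga:p.ku.ˈre:t.ra.gi.

7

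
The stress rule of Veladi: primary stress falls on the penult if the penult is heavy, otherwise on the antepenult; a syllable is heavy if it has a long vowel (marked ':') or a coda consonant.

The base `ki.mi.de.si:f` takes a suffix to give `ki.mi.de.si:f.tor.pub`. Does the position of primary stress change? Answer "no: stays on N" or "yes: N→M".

yes: 2→5

Base `ki.mi.de.si:f` (4 syllables):
  Weights: 2 mi L, 3 de L, 4 si:f H.
  The penult (syllable 3, de) is light, so stress falls on the antepenult (syllable 2, mi).
  → primary stress on syllable 2.
Suffixed `ki.mi.de.si:f.tor.pub` (6 syllables):
  Weights: 4 si:f H, 5 tor H, 6 pub H.
  The penult (syllable 5, tor) is heavy, so it takes stress.
  → primary stress on syllable 5.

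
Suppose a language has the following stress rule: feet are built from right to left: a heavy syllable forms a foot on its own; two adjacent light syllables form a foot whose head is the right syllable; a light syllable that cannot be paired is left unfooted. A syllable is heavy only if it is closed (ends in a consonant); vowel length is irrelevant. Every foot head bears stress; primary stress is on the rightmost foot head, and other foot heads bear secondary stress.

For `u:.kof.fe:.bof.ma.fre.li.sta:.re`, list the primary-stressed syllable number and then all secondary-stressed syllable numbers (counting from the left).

primary 9, secondary 2, 4, 7

Weights: 1 u: L, 2 kof H, 3 fe: L, 4 bof H, 5 ma L, 6 fre L, 7 li L, 8 sta: L, 9 re L.
Parse right to left (heavy = foot alone; LL = one foot; stranded L unfooted): u: (ˈkof) fe: (ˈbof) ma (fre.ˈli) (sta:.ˈre).
Foot heads: 2, 4, 7, 9.
Primary stress on the rightmost head = syllable 9.
Secondary stress on 2, 4, 7: u:.ˌkof.fe:.ˌbof.ma.fre.ˌli.sta:.ˈre.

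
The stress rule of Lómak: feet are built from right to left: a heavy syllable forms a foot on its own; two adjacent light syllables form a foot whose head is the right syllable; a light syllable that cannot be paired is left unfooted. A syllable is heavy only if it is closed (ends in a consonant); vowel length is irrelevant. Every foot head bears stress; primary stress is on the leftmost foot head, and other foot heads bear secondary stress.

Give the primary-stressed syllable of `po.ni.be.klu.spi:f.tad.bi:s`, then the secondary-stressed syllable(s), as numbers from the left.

primary 2, secondary 4, 5, 6, 7

Weights: 1 po L, 2 ni L, 3 be L, 4 klu L, 5 spi:f H, 6 tad H, 7 bi:s H.
Parse right to left (heavy = foot alone; LL = one foot; stranded L unfooted): (po.ˈni) (be.ˈklu) (ˈspi:f) (ˈtad) (ˈbi:s).
Foot heads: 2, 4, 5, 6, 7.
Primary stress on the leftmost head = syllable 2.
Secondary stress on 4, 5, 6, 7: po.ˈni.be.ˌklu.ˌspi:f.ˌtad.ˌbi:s.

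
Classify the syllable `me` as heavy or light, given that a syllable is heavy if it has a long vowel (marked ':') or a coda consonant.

`me`: short vowel, open (no coda). Short vowel, open → light.

light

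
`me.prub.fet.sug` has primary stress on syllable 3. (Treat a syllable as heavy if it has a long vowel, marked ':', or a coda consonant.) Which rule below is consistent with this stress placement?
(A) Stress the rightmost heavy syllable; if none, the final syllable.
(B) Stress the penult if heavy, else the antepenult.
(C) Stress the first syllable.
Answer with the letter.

Rule A → syllable 4 (observed: 3).
Rule B → syllable 3 ✓.
Rule C → syllable 1 (observed: 3).

B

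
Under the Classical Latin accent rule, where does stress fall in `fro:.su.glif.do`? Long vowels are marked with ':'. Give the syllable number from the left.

Classical Latin: stress the penult if heavy (long vowel or closed), else the antepenult.
Weights: 2 su L, 3 glif H, 4 do L.
The penult (syllable 3, glif) is heavy, so it takes stress.
Stress on syllable 3: fro:.su.ˈglif.do.

3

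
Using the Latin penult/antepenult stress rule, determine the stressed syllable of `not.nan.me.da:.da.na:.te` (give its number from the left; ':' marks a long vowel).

6

Classical Latin: stress the penult if heavy (long vowel or closed), else the antepenult.
Weights: 5 da L, 6 na: H, 7 te L.
The penult (syllable 6, na:) is heavy, so it takes stress.
Stress on syllable 6: not.nan.me.da:.da.ˈna:.te.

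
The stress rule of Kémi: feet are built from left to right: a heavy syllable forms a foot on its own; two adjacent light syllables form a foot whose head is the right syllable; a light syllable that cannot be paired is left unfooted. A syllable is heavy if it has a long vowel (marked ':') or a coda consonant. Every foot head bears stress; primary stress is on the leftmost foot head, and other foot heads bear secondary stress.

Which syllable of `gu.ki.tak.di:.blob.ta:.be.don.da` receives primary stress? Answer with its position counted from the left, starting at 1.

Weights: 1 gu L, 2 ki L, 3 tak H, 4 di: H, 5 blob H, 6 ta: H, 7 be L, 8 don H, 9 da L.
Parse left to right (heavy = foot alone; LL = one foot; stranded L unfooted): (gu.ˈki) (ˈtak) (ˈdi:) (ˈblob) (ˈta:) be (ˈdon) da.
Foot heads: 2, 3, 4, 5, 6, 8.
Primary stress on the leftmost head = syllable 2.
Primary stress: syllable 2 → gu.ˈki.tak.di:.blob.ta:.be.don.da.

2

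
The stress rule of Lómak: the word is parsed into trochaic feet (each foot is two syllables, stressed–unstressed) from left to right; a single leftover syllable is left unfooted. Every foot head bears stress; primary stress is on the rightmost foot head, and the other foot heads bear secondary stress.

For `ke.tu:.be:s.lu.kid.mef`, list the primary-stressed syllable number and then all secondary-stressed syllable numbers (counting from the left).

primary 5, secondary 1, 3

Parse left to right into trochaic (ˈσσ) feet: (ˈke.tu:) (ˈbe:s.lu) (ˈkid.mef).
Foot heads (stressed positions): 1, 3, 5.
End Rule Rightmost: primary stress on the rightmost head = syllable 5.
Secondary stress on 1, 3: ˌke.tu:.ˌbe:s.lu.ˈkid.mef.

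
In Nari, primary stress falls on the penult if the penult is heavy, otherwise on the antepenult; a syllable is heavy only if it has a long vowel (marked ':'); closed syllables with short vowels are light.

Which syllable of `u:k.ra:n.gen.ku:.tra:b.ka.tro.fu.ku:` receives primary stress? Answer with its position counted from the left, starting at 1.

7

Weights: 7 tro L, 8 fu L, 9 ku: H.
The penult (syllable 8, fu) is light, so stress falls on the antepenult (syllable 7, tro).
Primary stress: syllable 7 → u:k.ra:n.gen.ku:.tra:b.ka.ˈtro.fu.ku:.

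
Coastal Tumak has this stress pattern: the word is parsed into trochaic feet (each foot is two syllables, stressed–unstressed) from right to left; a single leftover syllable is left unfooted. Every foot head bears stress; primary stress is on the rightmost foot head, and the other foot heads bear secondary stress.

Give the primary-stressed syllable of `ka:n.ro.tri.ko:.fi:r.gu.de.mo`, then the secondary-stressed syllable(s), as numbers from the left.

primary 7, secondary 1, 3, 5

Parse right to left into trochaic (ˈσσ) feet: (ˈka:n.ro) (ˈtri.ko:) (ˈfi:r.gu) (ˈde.mo).
Foot heads (stressed positions): 1, 3, 5, 7.
End Rule Rightmost: primary stress on the rightmost head = syllable 7.
Secondary stress on 1, 3, 5: ˌka:n.ro.ˌtri.ko:.ˌfi:r.gu.ˈde.mo.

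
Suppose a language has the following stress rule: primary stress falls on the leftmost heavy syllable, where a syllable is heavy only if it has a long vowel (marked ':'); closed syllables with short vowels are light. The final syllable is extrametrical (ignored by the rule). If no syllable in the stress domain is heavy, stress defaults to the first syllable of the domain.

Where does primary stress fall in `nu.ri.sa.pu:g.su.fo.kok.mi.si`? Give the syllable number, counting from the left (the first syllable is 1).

The final syllable (9, si) is extrametrical; the stress domain is syllables 1–8.
Weights: 1 nu L, 2 ri L, 3 sa L, 4 pu:g H, 5 su L, 6 fo L, 7 kok L, 8 mi L.
Heavy syllables in the domain: 4. The leftmost is syllable 4 (pu:g).
Primary stress: syllable 4 → nu.ri.sa.ˈpu:g.su.fo.kok.mi.si.

4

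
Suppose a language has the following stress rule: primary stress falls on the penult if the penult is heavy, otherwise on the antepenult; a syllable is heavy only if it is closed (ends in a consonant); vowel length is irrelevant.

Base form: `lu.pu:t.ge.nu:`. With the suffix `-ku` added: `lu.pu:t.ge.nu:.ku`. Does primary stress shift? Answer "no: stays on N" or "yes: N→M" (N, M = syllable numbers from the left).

Base `lu.pu:t.ge.nu:` (4 syllables):
  Weights: 2 pu:t H, 3 ge L, 4 nu: L.
  The penult (syllable 3, ge) is light, so stress falls on the antepenult (syllable 2, pu:t).
  → primary stress on syllable 2.
Suffixed `lu.pu:t.ge.nu:.ku` (5 syllables):
  Weights: 3 ge L, 4 nu: L, 5 ku L.
  The penult (syllable 4, nu:) is light, so stress falls on the antepenult (syllable 3, ge).
  → primary stress on syllable 3.

yes: 2→3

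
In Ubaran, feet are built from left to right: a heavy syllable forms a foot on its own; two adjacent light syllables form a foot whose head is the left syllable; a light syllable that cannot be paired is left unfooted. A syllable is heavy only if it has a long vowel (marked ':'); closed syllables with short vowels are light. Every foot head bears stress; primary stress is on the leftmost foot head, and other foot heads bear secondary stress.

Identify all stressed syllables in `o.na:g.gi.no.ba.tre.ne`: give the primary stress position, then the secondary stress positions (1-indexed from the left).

Weights: 1 o L, 2 na:g H, 3 gi L, 4 no L, 5 ba L, 6 tre L, 7 ne L.
Parse left to right (heavy = foot alone; LL = one foot; stranded L unfooted): o (ˈna:g) (ˈgi.no) (ˈba.tre) ne.
Foot heads: 2, 3, 5.
Primary stress on the leftmost head = syllable 2.
Secondary stress on 3, 5: o.ˈna:g.ˌgi.no.ˌba.tre.ne.

primary 2, secondary 3, 5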